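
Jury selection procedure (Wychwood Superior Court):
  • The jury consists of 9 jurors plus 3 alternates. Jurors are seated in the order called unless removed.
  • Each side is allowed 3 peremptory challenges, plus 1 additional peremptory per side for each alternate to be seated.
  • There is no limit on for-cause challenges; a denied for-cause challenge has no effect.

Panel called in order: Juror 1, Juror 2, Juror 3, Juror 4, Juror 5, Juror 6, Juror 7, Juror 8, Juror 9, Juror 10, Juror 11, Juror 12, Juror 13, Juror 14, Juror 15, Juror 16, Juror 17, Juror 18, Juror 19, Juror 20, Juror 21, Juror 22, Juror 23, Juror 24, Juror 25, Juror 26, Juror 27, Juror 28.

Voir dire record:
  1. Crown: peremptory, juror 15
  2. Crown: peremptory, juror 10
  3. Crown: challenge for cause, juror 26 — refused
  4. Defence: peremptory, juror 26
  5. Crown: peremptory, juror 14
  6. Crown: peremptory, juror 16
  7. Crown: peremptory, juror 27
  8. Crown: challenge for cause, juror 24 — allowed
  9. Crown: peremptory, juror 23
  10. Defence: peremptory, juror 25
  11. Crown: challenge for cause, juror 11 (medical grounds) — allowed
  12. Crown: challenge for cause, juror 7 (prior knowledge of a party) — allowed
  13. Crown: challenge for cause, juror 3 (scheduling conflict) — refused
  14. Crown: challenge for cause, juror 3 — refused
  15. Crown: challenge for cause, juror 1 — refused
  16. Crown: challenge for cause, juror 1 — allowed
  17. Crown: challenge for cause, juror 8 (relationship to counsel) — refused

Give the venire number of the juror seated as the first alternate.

Removed: #1, #7, #10, #11, #14, #15, #16, #23, #24, #25, #26, #27. (#3, #8 stay — for-cause denied.)
Seating in order: seats 1–9 → #2, #3, #4, #5, #6, #8, #9, #12, #13; alternates → #17, #18, #19.
So alternate 1 is #17.

17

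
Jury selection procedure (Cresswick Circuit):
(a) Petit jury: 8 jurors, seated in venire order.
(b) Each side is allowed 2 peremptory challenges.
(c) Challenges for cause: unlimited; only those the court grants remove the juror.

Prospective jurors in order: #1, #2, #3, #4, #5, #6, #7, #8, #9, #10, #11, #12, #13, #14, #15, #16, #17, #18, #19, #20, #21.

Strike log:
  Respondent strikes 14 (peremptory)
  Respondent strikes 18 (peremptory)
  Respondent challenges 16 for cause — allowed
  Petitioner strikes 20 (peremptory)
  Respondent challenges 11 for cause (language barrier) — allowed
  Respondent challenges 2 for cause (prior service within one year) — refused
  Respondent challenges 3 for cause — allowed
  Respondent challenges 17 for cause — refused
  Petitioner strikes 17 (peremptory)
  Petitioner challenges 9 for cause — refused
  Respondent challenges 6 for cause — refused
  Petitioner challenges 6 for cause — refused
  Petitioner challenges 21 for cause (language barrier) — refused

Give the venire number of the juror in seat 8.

Removed: #3, #11, #14, #16, #17, #18, #20. (#2, #6, #9, #21 stay — for-cause denied.)
Seating in order: seats 1–8 → #1, #2, #4, #5, #6, #7, #8, #9.
So seat 8 is #9.

9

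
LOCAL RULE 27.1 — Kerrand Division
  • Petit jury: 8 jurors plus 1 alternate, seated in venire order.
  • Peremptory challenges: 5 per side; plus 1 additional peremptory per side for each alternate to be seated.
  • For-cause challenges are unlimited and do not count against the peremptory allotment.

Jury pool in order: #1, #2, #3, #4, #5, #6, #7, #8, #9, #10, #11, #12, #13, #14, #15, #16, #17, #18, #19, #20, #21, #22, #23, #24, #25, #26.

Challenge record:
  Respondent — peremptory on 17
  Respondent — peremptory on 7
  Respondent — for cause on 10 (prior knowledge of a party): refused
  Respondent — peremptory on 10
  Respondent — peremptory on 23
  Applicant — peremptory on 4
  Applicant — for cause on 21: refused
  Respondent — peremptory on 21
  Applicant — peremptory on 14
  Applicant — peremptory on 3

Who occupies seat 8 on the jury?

Removed: #3, #4, #7, #10, #14, #17, #21, #23.
Seating in order: seats 1–8 → #1, #2, #5, #6, #8, #9, #11, #12; alternates → #13.
So seat 8 is #12.

12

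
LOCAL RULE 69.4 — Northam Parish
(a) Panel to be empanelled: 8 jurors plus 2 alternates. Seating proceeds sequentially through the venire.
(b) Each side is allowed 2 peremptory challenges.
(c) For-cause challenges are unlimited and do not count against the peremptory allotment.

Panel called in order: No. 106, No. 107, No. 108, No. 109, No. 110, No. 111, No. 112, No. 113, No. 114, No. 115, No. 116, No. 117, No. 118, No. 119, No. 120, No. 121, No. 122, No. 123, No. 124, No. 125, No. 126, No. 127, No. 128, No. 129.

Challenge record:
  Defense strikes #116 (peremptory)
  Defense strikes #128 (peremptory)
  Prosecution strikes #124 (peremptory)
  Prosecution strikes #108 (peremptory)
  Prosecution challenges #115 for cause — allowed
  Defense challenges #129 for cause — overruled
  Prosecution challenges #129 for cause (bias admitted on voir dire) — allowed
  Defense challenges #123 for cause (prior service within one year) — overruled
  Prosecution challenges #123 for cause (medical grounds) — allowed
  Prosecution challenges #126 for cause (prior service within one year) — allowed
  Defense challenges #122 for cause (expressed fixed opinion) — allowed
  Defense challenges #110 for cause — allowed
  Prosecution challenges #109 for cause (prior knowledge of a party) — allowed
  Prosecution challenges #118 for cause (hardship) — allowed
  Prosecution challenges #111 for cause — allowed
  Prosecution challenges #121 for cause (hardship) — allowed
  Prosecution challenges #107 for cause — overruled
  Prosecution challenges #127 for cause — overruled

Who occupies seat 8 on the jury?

120

Removed: #108, #109, #110, #111, #115, #116, #118, #121, #122, #123, #124, #126, #128, #129. (#107, #127 stay — for-cause denied.)
Seating in order: seats 1–8 → #106, #107, #112, #113, #114, #117, #119, #120; alternates → #125, #127.
So seat 8 is #120.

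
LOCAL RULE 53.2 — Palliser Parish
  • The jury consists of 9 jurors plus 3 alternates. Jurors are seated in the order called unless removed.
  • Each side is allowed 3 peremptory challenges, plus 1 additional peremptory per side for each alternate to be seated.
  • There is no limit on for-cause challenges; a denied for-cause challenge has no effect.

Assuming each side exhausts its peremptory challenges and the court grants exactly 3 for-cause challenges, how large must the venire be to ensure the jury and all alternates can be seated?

Seats to fill: 9 + 3 alternates = 12.
Peremptories: 3 + 1×3 = 6 per side × 2 sides = 12.
For-cause removals: 3.
Minimum venire: 12 + 12 + 3 = 27.

27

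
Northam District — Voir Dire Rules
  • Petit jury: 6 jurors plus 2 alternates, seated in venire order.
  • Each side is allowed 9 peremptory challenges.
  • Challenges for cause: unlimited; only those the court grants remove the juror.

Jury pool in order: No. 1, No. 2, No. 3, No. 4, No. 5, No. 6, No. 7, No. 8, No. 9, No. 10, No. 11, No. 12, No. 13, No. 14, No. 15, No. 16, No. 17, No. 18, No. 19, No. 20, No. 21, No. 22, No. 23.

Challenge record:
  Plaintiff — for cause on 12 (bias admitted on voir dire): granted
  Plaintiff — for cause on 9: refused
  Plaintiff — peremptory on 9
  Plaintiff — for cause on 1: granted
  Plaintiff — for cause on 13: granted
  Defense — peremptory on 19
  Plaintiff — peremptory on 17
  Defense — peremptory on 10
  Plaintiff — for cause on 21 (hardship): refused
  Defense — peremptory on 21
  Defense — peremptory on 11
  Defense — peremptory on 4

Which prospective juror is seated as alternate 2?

Removed: #1, #4, #9, #10, #11, #12, #13, #17, #19, #21.
Seating in order: seats 1–6 → #2, #3, #5, #6, #7, #8; alternates → #14, #15.
So alternate 2 is #15.

15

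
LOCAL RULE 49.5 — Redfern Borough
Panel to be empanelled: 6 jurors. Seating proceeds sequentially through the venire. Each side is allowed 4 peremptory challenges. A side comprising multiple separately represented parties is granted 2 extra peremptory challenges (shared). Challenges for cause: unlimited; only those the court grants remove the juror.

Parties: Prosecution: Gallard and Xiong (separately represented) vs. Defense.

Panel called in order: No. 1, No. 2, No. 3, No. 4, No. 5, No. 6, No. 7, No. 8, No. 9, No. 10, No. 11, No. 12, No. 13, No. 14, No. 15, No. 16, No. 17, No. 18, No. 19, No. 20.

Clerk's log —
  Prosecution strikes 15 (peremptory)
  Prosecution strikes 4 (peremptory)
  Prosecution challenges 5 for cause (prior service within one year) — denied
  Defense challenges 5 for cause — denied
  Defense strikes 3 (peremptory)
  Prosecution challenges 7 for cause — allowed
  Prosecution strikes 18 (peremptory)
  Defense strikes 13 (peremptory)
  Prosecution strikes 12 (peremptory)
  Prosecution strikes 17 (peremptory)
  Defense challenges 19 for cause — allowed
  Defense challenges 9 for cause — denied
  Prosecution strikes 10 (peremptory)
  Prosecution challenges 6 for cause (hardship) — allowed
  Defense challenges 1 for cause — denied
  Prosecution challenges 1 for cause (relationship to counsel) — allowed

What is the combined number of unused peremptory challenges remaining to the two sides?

2

Prosecution allotment: 4 base + 2 multi-party = 6. Defense allotment: 4.
Prosecution peremptories used: #15, #4, #18, #12, #17, #10 — 6 (for-cause on #5, #7, #6, #1 don't count).
Defense peremptories used: #3, #13 — 2 (for-cause on #5, #19, #9, #1 don't count).
Remaining: (6 − 6) + (4 − 2) = 2.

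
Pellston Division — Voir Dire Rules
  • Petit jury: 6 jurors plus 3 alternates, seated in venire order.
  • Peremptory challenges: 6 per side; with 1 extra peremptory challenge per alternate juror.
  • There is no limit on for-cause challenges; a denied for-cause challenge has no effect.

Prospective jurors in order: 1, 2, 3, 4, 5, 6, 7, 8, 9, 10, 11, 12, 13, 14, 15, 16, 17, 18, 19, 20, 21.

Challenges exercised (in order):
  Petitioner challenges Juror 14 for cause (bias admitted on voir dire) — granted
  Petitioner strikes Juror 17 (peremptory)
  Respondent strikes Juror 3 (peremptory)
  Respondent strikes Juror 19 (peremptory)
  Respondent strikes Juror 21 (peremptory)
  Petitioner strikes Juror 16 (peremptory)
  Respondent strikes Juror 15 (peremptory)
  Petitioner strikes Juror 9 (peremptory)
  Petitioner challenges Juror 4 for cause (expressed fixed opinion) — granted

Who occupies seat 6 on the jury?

8

Removed: #3, #4, #9, #14, #15, #16, #17, #19, #21.
Filling seats in venire order through position 6: #1, #2, #5, #6, #7, #8.
So seat 6 is #8.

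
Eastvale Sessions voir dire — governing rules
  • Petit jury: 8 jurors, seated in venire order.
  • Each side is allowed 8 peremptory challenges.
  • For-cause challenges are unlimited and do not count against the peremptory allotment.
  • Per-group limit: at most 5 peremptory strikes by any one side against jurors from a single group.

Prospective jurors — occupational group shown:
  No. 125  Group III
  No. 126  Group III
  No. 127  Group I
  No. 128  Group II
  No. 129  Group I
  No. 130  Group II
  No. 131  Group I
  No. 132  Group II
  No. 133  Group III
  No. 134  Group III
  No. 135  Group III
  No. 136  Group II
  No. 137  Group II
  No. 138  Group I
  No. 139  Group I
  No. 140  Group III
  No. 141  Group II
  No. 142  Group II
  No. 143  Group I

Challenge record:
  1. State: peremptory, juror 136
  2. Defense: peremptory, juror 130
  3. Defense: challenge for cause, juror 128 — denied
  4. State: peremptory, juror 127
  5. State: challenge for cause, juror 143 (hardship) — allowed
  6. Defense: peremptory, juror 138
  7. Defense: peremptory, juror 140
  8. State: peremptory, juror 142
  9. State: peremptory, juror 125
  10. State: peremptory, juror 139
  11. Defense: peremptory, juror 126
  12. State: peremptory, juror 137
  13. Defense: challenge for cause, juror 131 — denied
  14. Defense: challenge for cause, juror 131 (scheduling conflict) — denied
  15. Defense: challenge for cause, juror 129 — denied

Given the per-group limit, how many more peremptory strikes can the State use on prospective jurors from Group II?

2

State peremptories so far: #136, #127, #142, #125, #139, #137 — 6 of 8 used, 2 left overall.
Against Group II: #136, #142, #137 — 3 used; per-group cap 5 leaves 2.
Binding limit: min(2, 2) = 2.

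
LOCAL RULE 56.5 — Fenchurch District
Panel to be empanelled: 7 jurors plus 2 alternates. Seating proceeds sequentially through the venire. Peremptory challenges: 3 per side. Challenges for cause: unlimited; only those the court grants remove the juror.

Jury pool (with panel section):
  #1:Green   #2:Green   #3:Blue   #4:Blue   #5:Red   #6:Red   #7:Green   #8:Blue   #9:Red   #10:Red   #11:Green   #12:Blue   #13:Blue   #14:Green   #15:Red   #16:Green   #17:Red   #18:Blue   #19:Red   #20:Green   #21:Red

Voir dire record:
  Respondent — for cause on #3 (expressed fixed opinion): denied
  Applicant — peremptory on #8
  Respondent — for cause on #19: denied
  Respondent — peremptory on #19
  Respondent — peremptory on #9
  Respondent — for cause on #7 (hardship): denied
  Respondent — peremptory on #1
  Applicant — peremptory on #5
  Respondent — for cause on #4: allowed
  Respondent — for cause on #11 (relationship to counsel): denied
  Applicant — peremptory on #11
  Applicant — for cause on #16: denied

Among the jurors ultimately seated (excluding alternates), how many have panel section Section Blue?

Removed: #1, #4, #5, #8, #9, #11, #19.
Seated jurors 1–7: #2, #3, #6, #7, #10, #12, #13 (alternates #14, #15 not counted).
Of those, in Section Blue: #3, #12, #13 → 3.

3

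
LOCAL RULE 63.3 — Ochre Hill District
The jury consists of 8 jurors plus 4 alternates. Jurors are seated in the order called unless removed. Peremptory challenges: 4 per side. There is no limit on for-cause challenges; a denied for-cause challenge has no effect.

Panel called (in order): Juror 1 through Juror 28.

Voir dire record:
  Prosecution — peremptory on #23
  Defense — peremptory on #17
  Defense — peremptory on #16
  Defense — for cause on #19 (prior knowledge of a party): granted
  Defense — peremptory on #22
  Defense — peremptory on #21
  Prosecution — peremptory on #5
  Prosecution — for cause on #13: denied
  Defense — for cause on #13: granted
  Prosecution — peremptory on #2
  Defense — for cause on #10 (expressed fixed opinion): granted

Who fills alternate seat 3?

15

Removed: #2, #5, #10, #13, #16, #17, #19, #21, #22, #23.
Seating in order: seats 1–8 → #1, #3, #4, #6, #7, #8, #9, #11; alternates → #12, #14, #15, #18.
So alternate 3 is #15.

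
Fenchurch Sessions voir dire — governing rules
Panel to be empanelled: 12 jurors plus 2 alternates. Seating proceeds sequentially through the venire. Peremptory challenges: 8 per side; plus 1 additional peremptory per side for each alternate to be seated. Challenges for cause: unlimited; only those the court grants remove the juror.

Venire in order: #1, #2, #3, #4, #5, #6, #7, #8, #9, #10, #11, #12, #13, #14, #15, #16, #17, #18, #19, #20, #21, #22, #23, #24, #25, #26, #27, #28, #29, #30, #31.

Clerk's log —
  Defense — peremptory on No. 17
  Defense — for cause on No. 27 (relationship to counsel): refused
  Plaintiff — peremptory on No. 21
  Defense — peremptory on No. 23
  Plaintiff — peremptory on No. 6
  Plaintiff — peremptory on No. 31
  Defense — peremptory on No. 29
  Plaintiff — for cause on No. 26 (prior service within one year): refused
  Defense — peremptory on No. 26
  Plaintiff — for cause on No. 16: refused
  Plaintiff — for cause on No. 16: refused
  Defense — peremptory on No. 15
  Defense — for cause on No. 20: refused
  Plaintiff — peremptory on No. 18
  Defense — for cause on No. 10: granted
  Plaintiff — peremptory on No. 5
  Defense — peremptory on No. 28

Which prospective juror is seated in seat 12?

Removed: #5, #6, #10, #15, #17, #18, #21, #23, #26, #28, #29, #31. (#16, #20, #27 stay — for-cause denied.)
Seating in order: seats 1–12 → #1, #2, #3, #4, #7, #8, #9, #11, #12, #13, #14, #16; alternates → #19, #20.
So seat 12 is #16.

16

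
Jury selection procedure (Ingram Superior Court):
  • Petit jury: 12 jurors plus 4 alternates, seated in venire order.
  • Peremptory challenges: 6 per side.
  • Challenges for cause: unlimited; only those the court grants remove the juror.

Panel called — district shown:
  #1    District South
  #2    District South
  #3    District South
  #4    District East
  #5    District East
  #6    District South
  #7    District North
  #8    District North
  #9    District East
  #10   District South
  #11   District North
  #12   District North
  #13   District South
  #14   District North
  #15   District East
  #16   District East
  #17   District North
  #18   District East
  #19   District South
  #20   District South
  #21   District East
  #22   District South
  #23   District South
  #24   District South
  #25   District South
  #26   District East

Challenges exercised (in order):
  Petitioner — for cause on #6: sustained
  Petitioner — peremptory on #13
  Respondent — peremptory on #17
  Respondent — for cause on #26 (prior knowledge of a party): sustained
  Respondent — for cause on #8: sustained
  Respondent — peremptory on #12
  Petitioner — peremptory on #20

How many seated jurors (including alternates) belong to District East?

Removed: #6, #8, #12, #13, #17, #20, #26.
Seated (16 incl. alternates): #1, #2, #3, #4, #5, #7, #9, #10, #11, #14, #15, #16, #18, #19, #21, #22.
Of those, in District East: #4, #5, #9, #15, #16, #18, #21 → 7.

7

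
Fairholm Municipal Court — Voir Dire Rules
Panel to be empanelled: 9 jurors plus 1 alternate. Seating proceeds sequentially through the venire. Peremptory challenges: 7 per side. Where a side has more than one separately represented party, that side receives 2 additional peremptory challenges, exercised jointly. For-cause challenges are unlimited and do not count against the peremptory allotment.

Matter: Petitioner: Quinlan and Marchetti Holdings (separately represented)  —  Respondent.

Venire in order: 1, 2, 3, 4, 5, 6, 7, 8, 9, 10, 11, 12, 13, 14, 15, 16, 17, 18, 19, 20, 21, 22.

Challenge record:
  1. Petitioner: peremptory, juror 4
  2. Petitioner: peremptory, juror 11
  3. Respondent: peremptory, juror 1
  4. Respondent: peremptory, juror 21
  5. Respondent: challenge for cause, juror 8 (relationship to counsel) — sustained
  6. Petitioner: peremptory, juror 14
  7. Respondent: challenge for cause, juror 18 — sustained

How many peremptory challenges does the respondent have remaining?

5

Respondent allotment: 7.
Respondent peremptories used: #1, #21 — 2 (for-cause on #8, #18 don't count).
Remaining: 7 − 2 = 5.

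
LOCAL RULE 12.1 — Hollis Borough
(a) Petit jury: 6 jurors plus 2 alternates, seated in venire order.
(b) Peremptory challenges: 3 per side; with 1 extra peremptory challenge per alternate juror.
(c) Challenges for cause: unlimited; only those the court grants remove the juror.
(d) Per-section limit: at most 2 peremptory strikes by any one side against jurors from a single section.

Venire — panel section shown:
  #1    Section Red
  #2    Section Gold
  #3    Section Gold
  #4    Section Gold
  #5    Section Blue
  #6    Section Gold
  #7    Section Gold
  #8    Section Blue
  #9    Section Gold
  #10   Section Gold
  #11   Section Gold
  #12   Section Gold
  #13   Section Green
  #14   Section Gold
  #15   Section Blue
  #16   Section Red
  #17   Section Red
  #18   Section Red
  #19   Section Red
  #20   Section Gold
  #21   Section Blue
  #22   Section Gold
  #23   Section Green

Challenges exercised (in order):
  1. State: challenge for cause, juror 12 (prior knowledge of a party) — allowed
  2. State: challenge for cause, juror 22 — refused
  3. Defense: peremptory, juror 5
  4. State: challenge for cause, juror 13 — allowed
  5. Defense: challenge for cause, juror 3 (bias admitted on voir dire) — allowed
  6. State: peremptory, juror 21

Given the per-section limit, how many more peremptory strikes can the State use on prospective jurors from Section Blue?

State peremptories so far: #21 — 1 of 5 used, 4 left overall.
Against Section Blue: #21 — 1 used; per-section cap 2 leaves 1.
Binding limit: min(4, 1) = 1.

1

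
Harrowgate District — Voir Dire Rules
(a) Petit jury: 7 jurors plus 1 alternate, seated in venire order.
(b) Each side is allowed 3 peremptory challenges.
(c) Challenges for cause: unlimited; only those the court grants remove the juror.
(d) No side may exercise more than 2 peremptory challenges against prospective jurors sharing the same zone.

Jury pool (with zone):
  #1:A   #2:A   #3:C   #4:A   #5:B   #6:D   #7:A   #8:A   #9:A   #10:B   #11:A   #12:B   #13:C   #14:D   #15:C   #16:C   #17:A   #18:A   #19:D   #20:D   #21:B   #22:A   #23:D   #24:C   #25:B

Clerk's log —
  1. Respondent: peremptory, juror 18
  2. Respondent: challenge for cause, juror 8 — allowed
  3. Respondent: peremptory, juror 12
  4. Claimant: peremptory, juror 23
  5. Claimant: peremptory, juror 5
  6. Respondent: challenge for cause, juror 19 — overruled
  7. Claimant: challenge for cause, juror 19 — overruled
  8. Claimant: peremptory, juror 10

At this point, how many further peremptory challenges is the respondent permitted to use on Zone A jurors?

1

Respondent peremptories so far: #18, #12 — 2 of 3 used, 1 left overall.
Against Zone A: #18 — 1 used; per-zone cap 2 leaves 1.
Binding limit: min(1, 1) = 1.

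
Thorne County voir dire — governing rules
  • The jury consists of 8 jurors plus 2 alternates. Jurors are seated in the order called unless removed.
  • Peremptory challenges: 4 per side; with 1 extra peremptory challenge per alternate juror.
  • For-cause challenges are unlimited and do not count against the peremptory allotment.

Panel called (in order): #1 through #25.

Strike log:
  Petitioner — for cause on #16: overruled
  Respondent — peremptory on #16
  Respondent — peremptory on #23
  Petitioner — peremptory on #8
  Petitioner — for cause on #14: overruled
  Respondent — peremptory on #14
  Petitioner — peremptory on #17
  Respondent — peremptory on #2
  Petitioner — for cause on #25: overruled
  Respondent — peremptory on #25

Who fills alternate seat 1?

11

Removed: #2, #8, #14, #16, #17, #23, #25.
Seating in order: seats 1–8 → #1, #3, #4, #5, #6, #7, #9, #10; alternates → #11, #12.
So alternate 1 is #11.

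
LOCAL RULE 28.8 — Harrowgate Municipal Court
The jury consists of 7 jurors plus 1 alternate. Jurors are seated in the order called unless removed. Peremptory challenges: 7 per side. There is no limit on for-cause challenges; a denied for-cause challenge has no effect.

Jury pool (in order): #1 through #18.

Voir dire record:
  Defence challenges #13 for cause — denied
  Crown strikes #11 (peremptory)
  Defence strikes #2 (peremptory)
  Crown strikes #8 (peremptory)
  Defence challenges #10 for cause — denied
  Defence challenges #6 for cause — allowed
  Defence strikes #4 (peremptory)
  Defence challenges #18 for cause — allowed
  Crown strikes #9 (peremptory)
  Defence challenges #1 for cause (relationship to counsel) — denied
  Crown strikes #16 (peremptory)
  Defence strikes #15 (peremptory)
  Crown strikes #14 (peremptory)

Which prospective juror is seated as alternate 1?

Removed: #2, #4, #6, #8, #9, #11, #14, #15, #16, #18. (#1, #10, #13 stay — for-cause denied.)
Seating in order: seats 1–7 → #1, #3, #5, #7, #10, #12, #13; alternates → #17.
So alternate 1 is #17.

17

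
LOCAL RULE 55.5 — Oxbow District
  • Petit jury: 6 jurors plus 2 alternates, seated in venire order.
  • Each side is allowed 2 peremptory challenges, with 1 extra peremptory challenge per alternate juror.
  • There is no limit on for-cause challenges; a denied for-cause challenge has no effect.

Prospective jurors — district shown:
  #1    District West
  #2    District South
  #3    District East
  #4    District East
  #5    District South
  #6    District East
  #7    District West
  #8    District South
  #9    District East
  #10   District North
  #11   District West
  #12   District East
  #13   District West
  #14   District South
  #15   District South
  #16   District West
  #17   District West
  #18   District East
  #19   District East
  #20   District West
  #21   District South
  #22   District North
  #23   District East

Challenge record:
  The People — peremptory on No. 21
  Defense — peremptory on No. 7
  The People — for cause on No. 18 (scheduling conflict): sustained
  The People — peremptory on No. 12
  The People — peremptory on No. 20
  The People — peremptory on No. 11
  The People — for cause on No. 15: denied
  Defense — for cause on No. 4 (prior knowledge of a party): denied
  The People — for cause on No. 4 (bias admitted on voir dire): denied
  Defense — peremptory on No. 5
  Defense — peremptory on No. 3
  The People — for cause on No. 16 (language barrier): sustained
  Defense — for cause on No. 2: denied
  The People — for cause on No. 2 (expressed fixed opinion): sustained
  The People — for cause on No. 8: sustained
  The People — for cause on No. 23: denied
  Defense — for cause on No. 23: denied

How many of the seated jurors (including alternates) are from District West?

Removed: #2, #3, #5, #7, #8, #11, #12, #16, #18, #20, #21.
Seated (8 incl. alternates): #1, #4, #6, #9, #10, #13, #14, #15.
Of those, in District West: #1, #13 → 2.

2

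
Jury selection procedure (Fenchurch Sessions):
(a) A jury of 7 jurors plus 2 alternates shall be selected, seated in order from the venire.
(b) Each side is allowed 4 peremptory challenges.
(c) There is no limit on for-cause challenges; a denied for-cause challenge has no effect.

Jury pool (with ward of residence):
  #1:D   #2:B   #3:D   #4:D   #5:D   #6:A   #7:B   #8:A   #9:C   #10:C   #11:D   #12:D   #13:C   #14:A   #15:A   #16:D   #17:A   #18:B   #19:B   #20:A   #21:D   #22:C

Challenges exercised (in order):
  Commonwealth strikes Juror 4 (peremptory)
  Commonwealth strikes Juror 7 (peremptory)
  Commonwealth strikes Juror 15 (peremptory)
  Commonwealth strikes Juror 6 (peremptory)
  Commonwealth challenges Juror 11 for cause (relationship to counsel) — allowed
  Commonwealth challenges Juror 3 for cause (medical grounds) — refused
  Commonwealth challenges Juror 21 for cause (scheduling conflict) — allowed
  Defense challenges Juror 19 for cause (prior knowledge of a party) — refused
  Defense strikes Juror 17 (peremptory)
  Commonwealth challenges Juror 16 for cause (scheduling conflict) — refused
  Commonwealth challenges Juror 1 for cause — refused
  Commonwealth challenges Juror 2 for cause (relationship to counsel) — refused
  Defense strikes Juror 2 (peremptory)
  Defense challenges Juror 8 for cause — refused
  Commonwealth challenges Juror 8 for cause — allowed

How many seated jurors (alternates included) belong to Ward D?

Removed: #2, #4, #6, #7, #8, #11, #15, #17, #21.
Seated (9 incl. alternates): #1, #3, #5, #9, #10, #12, #13, #14, #16.
Of those, in Ward D: #1, #3, #5, #12, #16 → 5.

5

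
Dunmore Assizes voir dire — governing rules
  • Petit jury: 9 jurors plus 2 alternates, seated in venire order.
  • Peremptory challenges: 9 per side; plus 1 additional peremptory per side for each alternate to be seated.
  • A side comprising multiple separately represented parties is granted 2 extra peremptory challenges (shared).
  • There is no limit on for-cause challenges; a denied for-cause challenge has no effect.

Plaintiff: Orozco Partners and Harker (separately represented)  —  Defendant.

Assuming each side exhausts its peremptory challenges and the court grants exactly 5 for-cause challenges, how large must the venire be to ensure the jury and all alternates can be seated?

40

Seats to fill: 9 + 2 alternates = 11.
Peremptories — Plaintiff: 9 + 1×2 + 2 = 13; Defendant: 9 + 1×2 = 11; total 24.
For-cause removals: 5.
Minimum venire: 11 + 24 + 5 = 40.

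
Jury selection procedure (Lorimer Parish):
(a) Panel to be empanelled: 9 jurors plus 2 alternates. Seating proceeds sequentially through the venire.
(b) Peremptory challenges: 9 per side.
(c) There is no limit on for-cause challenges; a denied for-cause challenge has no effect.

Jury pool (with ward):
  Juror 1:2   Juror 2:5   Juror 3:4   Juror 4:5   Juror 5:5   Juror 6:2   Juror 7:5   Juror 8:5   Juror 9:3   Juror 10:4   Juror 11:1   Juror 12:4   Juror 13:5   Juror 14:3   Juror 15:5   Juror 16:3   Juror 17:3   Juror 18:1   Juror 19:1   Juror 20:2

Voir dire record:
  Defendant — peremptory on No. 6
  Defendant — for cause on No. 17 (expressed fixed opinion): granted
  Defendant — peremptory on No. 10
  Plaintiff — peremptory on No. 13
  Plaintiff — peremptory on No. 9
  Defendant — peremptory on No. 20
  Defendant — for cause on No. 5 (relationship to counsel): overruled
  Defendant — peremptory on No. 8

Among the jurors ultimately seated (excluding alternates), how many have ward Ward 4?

2

Removed: #6, #8, #9, #10, #13, #17, #20.
Seated jurors 1–9: #1, #2, #3, #4, #5, #7, #11, #12, #14 (alternates #15, #16 not counted).
Of those, in Ward 4: #3, #12 → 2.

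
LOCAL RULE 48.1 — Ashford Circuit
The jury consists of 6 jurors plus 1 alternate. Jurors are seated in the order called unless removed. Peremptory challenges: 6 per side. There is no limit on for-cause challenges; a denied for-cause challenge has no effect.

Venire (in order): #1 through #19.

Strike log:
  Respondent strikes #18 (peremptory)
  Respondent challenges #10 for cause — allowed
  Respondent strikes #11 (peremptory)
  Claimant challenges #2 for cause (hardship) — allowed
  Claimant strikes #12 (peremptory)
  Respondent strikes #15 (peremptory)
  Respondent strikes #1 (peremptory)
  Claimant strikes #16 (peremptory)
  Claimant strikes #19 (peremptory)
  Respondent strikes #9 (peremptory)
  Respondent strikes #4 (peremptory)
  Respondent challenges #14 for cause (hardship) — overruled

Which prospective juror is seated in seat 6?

13

Removed: #1, #2, #4, #9, #10, #11, #12, #15, #16, #18, #19. (#14 stays — for-cause denied.)
Seating in order: seats 1–6 → #3, #5, #6, #7, #8, #13; alternates → #14.
So seat 6 is #13.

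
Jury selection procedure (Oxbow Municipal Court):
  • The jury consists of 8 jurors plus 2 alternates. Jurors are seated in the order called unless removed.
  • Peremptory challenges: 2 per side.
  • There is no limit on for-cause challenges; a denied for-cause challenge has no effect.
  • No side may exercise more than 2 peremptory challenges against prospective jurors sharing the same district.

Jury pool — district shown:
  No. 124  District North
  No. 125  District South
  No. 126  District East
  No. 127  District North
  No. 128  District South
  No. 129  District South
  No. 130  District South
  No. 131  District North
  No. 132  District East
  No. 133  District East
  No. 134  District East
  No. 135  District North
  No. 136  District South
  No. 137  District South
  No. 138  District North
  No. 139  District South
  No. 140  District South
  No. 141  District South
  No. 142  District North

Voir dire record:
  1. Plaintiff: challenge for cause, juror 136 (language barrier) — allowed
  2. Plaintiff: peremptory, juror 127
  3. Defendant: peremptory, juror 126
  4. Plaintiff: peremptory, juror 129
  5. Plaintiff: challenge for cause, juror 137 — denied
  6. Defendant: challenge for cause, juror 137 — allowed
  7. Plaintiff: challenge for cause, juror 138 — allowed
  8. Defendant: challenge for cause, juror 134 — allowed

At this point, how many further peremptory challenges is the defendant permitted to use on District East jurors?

1

Defendant peremptories so far: #126 — 1 of 2 used, 1 left overall.
Against District East: #126 — 1 used; per-district cap 2 leaves 1.
Binding limit: min(1, 1) = 1.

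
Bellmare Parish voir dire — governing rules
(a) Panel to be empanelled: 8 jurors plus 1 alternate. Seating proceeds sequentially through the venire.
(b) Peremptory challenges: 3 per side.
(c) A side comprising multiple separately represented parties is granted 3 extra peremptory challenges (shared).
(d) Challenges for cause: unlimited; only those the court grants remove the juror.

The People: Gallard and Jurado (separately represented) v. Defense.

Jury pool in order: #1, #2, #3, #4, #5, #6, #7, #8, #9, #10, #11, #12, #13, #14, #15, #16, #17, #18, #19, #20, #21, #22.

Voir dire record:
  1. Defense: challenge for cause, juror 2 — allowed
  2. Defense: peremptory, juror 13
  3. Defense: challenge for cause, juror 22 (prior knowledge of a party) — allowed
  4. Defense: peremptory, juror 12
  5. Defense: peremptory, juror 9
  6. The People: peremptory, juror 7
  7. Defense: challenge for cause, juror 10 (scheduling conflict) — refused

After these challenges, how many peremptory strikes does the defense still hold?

0

Defense allotment: 3.
Defense peremptories used: #13, #12, #9 — 3 (for-cause on #2, #22, #10 don't count).
Remaining: 3 − 3 = 0.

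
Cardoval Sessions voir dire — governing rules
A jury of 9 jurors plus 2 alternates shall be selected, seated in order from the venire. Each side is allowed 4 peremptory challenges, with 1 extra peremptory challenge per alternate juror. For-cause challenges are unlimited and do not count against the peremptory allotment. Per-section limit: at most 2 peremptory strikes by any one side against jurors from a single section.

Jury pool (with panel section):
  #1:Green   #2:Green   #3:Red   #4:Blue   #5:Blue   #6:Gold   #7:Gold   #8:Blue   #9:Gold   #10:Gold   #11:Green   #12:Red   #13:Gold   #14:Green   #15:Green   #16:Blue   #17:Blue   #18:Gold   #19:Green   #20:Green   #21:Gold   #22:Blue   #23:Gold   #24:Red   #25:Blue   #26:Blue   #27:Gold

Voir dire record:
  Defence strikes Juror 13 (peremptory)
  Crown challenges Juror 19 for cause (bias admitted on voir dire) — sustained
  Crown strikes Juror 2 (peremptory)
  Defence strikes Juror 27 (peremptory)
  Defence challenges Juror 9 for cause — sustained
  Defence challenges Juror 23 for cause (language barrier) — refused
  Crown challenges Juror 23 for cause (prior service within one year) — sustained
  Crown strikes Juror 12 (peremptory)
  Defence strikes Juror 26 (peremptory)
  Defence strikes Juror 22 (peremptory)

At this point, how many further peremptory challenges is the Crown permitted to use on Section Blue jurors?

2

Crown peremptories so far: #2, #12 — 2 of 6 used, 4 left overall.
Against Section Blue: none yet — per-section cap 2 leaves 2.
Binding limit: min(4, 2) = 2.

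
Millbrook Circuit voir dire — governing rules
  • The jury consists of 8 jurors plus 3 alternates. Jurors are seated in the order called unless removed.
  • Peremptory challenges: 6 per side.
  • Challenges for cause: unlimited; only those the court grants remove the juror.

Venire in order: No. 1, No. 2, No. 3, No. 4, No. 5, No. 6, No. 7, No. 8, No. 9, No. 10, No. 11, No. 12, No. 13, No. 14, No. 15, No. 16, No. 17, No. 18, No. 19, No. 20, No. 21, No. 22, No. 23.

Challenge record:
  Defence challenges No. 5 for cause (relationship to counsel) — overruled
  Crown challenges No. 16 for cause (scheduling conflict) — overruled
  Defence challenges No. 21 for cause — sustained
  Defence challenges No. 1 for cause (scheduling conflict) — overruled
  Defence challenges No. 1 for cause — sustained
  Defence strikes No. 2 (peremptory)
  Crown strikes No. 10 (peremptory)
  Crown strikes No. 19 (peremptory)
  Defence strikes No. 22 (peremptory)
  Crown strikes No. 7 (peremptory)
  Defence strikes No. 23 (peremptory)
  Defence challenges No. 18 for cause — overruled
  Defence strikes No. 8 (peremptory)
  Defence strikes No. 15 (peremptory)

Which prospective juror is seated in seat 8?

13

Removed: #1, #2, #7, #8, #10, #15, #19, #21, #22, #23. (#5, #16, #18 stay — for-cause denied.)
Seating in order: seats 1–8 → #3, #4, #5, #6, #9, #11, #12, #13; alternates → #14, #16, #17.
So seat 8 is #13.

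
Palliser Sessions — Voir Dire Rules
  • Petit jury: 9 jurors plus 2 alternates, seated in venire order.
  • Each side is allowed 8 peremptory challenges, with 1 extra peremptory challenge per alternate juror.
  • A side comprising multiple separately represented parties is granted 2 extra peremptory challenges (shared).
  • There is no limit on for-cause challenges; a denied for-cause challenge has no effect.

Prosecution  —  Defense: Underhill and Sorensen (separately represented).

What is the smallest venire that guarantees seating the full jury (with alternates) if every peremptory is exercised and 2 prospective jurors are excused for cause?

Seats to fill: 9 + 2 alternates = 11.
Peremptories — Prosecution: 8 + 1×2 = 10; Defense: 8 + 1×2 + 2 = 12; total 22.
For-cause removals: 2.
Minimum venire: 11 + 22 + 2 = 35.

35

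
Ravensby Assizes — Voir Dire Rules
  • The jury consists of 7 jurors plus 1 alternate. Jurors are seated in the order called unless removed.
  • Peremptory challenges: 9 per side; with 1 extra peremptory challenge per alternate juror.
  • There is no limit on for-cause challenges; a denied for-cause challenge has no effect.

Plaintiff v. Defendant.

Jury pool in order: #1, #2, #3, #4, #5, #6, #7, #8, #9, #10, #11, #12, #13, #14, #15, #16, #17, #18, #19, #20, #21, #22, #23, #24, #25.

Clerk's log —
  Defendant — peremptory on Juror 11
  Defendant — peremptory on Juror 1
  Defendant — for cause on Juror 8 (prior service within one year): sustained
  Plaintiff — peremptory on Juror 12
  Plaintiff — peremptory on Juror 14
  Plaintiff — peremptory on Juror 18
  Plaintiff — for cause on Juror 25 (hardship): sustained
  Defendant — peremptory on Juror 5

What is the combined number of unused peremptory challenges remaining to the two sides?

Plaintiff allotment: 9 base + 1 × 1 alternate = 10. Defendant allotment: 9 base + 1 × 1 alternate = 10.
Plaintiff peremptories used: #12, #14, #18 — 3 (the for-cause on #25 doesn't count).
Defendant peremptories used: #11, #1, #5 — 3 (the for-cause on #8 doesn't count).
Remaining: (10 − 3) + (10 − 3) = 14.

14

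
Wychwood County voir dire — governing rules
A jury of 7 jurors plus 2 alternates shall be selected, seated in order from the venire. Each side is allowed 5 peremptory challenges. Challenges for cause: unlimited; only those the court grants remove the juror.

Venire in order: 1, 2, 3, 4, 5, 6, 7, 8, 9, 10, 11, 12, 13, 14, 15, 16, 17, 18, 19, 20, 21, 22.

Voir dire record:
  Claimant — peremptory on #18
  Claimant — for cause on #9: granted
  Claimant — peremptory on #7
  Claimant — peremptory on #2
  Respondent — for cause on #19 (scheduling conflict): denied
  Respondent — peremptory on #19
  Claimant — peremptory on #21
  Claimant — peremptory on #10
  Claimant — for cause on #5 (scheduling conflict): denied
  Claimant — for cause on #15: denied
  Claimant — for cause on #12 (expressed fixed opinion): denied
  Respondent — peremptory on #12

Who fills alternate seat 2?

Removed: #2, #7, #9, #10, #12, #18, #19, #21. (#5, #15 stay — for-cause denied.)
Seating in order: seats 1–7 → #1, #3, #4, #5, #6, #8, #11; alternates → #13, #14.
So alternate 2 is #14.

14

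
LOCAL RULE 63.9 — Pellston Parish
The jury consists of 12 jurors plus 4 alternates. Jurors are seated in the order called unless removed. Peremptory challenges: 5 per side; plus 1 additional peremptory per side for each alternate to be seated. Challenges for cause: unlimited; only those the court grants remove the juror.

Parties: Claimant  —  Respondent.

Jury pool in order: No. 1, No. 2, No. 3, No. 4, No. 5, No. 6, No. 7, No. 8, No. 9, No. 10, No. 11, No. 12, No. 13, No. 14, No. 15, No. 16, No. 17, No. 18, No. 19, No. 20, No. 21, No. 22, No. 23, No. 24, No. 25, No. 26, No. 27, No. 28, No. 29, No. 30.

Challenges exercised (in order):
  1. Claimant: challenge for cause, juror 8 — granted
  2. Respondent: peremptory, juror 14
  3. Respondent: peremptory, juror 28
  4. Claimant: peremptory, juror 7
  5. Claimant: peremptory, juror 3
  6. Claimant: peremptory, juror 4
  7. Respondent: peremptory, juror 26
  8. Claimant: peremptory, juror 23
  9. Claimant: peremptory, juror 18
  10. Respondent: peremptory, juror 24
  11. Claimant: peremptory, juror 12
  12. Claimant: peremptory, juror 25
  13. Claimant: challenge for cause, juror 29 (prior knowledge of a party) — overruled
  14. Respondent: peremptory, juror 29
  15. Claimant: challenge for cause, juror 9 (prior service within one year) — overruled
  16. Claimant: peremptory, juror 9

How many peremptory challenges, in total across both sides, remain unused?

5

Claimant allotment: 5 base + 1 × 4 alternates = 9. Respondent allotment: 5 base + 1 × 4 alternates = 9.
Claimant peremptories used: #7, #3, #4, #23, #18, #12, #25, #9 — 8 (for-cause on #8, #29, #9 don't count).
Respondent peremptories used: #14, #28, #26, #24, #29 — 5.
Remaining: (9 − 8) + (9 − 5) = 5.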